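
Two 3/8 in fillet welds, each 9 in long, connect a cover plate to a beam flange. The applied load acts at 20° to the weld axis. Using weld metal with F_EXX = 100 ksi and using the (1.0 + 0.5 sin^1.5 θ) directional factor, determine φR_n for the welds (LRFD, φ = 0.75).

φR_n ≈ 236 kips

t_e = 0.707 × 0.375 = 0.2651 in; A_we = 0.2651 × 18 = 4.772 in².
Directional factor: 1.0 + 0.5 sin^1.5(20°) = 1.1.
F_nw = 0.6 × 100 × 1.1 = 66 ksi.
φR_n = 0.75 × 66 × 4.772 = 236.2 kips.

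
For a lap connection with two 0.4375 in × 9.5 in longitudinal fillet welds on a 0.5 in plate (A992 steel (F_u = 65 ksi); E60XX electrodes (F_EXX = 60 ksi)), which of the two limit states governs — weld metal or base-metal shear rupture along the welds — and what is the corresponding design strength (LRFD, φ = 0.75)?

φR_n ≈ 159 kip (weld metal governs)

t_e = 0.707 × 0.4375 = 0.3093 in; L = 19 in.
Weld metal: φR_n = 0.75 × 0.6 × 60 × 0.3093 × 19 = 158.7 kip.
Base metal (shear rupture): φR_n = 0.75 × 0.6 × 65 × 0.5 × 19 = 277.9 kip.
Governing: weld metal.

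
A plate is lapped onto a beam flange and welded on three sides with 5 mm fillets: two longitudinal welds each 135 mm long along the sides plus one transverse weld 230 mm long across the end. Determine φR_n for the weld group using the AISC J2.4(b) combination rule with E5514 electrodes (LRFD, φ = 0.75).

E55XX → F_EXX = 550 MPa.
t_e = 0.707 × 5 = 3.535 mm.
R_nwl = 0.6 × 550 × 3.535 × 270 × 10⁻³ = 315 kN (longitudinal, 2 welds).
R_nwt = 0.6 × 550 × 3.535 × 230 × 10⁻³ = 268.3 kN (transverse, base value).
(i) R_nwl + R_nwt = 583.3 kN; (ii) 0.85 R_nwl + 1.5 R_nwt = 670.2 kN.
R_n = max = 670.2 kN [governs: (ii)]; φR_n = 502.6 kN.

φR_n ≈ 503 kN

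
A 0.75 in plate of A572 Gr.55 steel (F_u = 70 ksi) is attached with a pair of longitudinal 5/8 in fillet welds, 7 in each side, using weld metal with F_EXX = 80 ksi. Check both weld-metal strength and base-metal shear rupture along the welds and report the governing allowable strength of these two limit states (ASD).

t_e = 0.707 × 0.625 = 0.4419 in; L = 14 in.
Weld metal: R_n/Ω = (1/2.0) × 0.6 × 80 × 0.4419 × 14 = 148.5 kips.
Base metal (shear rupture): R_n/Ω = (1/2.0) × 0.6 × 70 × 0.75 × 14 = 220.5 kips.
Governing: weld metal.

R_n/Ω ≈ 148 kips (weld metal governs)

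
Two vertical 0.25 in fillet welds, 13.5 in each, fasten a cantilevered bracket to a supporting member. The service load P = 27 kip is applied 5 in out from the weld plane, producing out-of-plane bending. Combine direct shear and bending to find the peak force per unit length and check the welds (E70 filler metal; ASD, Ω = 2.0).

E70XX → F_EXX = 70 ksi.
L_w = 2 × 13.5 = 27 in; section modulus (unit throat) S = 2 × L²/6 = 60.75 in².
Direct shear f_v = P/L_w = 27/27 = 1 kip/in.
Moment M = P × e = 27 × 5 = 135 kip·in; bending f_b = M/S = 2.222 kip/in.
f_max = √(f_v² + f_b²) = √(1² + 2.222²) = 2.437 kip/in.
r_n/Ω = (1/2.0) × 0.6 × 70 × (0.707 × 0.25) = 3.712 kip/in → adequate.

f_max ≈ 2.44 kip/in; adequate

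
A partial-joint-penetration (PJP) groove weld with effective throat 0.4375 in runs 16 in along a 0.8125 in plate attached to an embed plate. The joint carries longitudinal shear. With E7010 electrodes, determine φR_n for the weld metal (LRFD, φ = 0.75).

φR_n ≈ 220 kips

E70XX → F_EXX = 70 ksi.
Effective throat (given) t_e = 0.4375 in.
A_we = 0.4375 × 16 = 7 in².
F_nw = 0.6 F_EXX = 42 ksi.
φR_n = 0.75 × 42 × 7 = 220.5 kips.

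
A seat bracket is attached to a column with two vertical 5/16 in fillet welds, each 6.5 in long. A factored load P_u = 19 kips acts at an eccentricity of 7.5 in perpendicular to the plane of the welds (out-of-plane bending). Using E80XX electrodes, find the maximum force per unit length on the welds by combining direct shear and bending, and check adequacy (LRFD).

E80XX → F_EXX = 80 ksi.
L_w = 2 × 6.5 = 13 in; section modulus (unit throat) S = 2 × L²/6 = 14.08 in².
Direct shear f_v = P/L_w = 19/13 = 1.462 kip/in.
Moment M = P × e = 19 × 7.5 = 142.5 kip·in; bending f_b = M/S = 10.12 kip/in.
f_max = √(f_v² + f_b²) = √(1.462² + 10.12²) = 10.22 kip/in.
φr_n = 0.75 × 0.6 × 80 × (0.707 × 0.3125) = 7.954 kip/in → NOT adequate.

f_max ≈ 10.2 kip/in; NOT adequate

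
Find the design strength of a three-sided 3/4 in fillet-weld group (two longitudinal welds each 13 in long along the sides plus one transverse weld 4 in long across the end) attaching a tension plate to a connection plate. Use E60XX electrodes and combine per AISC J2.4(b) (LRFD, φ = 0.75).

E60XX → F_EXX = 60 ksi.
t_e = 0.707 × 0.75 = 0.5302 in.
R_nwl = 0.6 × 60 × 0.5302 × 26 = 496.3 kip (longitudinal, 2 welds).
R_nwt = 0.6 × 60 × 0.5302 × 4 = 76.36 kip (transverse, base value).
(i) R_nwl + R_nwt = 572.7 kip; (ii) 0.85 R_nwl + 1.5 R_nwt = 536.4 kip.
R_n = max = 572.7 kip [governs: (i)]; φR_n = 429.5 kip.

φR_n ≈ 430 kip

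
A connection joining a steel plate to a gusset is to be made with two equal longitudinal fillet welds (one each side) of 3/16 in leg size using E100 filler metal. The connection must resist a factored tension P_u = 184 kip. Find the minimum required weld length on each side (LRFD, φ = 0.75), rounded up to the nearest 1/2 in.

L = 15.5 in on each side

E100XX → F_EXX = 100 ksi.
Throat t_e = 0.707 × 0.1875 = 0.1326 in.
φr_n = 0.75 × 0.6 × 100 × 0.1326 = 5.965 kip/in.
L_req = P_u / φr_n = 184 / 5.965 = 30.84 in total.
Per side: 30.84 / 2 = 15.42 in.
Round up → use L = 15.5 in on each side.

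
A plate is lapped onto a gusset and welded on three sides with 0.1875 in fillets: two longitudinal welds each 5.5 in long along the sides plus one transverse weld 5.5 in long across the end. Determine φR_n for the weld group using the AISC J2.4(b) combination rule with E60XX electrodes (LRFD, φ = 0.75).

E60XX → F_EXX = 60 ksi.
t_e = 0.707 × 0.1875 = 0.1326 in.
R_nwl = 0.6 × 60 × 0.1326 × 11 = 52.49 kips (longitudinal, 2 welds).
R_nwt = 0.6 × 60 × 0.1326 × 5.5 = 26.25 kips (transverse, base value).
(i) R_nwl + R_nwt = 78.74 kips; (ii) 0.85 R_nwl + 1.5 R_nwt = 83.99 kips.
R_n = max = 83.99 kips [governs: (ii)]; φR_n = 62.99 kips.

φR_n ≈ 63 kips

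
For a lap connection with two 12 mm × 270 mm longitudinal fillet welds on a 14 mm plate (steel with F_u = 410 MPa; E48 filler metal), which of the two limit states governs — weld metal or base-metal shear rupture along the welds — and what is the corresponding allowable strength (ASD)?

R_n/Ω ≈ 660 kN (weld metal governs)

E48XX → F_EXX = 480 MPa.
t_e = 0.707 × 12 = 8.484 mm; L = 540 mm.
Weld metal: R_n/Ω = (1/2.0) × 0.6 × 480 × 8.484 × 540 × 10⁻³ = 659.7 kN.
Base metal (shear rupture): R_n/Ω = (1/2.0) × 0.6 × 410 × 14 × 540 × 10⁻³ = 929.9 kN.
Governing: weld metal.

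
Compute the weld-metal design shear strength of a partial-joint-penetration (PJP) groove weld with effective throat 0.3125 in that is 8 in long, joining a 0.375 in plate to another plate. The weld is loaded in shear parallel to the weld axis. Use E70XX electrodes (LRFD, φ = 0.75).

φR_n ≈ 78.8 kip

E70XX → F_EXX = 70 ksi.
Effective throat (given) t_e = 0.3125 in.
A_we = 0.3125 × 8 = 2.5 in².
F_nw = 0.6 F_EXX = 42 ksi.
φR_n = 0.75 × 42 × 2.5 = 78.75 kip.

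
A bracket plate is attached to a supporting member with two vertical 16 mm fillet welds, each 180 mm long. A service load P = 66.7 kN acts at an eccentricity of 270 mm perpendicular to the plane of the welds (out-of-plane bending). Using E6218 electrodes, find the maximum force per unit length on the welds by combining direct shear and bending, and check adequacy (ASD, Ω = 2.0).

f_max ≈ 1680 N/mm; adequate

E62XX → F_EXX = 620 MPa.
L_w = 2 × 180 = 360 mm; section modulus (unit throat) S = 2 × L²/6 = 10800 mm².
Direct shear f_v = P/L_w = 66.7×10³/360 = 185.3 N/mm.
Moment M = P × e = 66.7×10³ × 270 = 18009000 N·mm; bending f_b = M/S = 1668 N/mm.
f_max = √(f_v² + f_b²) = √(185.3² + 1668²) = 1678 N/mm.
r_n/Ω = (1/2.0) × 0.6 × 620 × (0.707 × 16) = 2104 N/mm → adequate.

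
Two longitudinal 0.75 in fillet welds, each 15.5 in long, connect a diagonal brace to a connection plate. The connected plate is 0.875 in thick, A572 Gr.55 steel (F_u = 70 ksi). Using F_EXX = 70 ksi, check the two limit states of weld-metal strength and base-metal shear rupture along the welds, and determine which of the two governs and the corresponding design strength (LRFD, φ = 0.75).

φR_n ≈ 518 kips (weld metal governs)

t_e = 0.707 × 0.75 = 0.5302 in; L = 31 in.
Weld metal: φR_n = 0.75 × 0.6 × 70 × 0.5302 × 31 = 517.8 kips.
Base metal (shear rupture): φR_n = 0.75 × 0.6 × 70 × 0.875 × 31 = 854.4 kips.
Governing: weld metal.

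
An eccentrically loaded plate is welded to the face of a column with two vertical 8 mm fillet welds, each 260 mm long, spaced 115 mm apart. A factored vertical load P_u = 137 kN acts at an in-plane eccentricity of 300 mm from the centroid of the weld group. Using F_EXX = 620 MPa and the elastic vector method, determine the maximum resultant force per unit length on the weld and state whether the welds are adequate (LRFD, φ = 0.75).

f_max ≈ 1380 N/mm; adequate

Total weld length L_w = 520 mm. Treat welds as unit-width lines.
Polar moment about centroid: J = 2[d³/12 + d(b/2)²] = 2[260³/12 + 260×57.5²] = 4649000 mm³.
Direct shear f_v = P/L_w = 137×10³ / 520 = 263.5 N/mm (vertical).
Torsion M = P·e = 137×10³ × 300 = 41100000 N·mm.
Critical point at (x, y) = (57.5, 130) from centroid. f_tx = M·y/J = 1149 N/mm; f_ty = M·x/J = 508.4 N/mm.
Resultant f_max = √[f_tx² + (f_v + f_ty)²] = √[1149² + (263.5 + 508.4)²] = 1384 N/mm.
Capacity per unit length: φr_n = 0.75 × 0.6 × 620 × (0.707 × 8) = 1578 N/mm.
1384 ≤ 1578 → adequate.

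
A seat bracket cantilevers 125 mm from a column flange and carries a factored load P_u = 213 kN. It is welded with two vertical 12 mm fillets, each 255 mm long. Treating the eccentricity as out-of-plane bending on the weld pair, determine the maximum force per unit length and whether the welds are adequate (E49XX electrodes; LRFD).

f_max ≈ 1300 N/mm; adequate

E49XX → F_EXX = 490 MPa.
L_w = 2 × 255 = 510 mm; section modulus (unit throat) S = 2 × L²/6 = 21680 mm².
Direct shear f_v = P/L_w = 213×10³/510 = 417.6 N/mm.
Moment M = P × e = 213×10³ × 125 = 26625000 N·mm; bending f_b = M/S = 1228 N/mm.
f_max = √(f_v² + f_b²) = √(417.6² + 1228²) = 1297 N/mm.
φr_n = 0.75 × 0.6 × 490 × (0.707 × 12) = 1871 N/mm → adequate.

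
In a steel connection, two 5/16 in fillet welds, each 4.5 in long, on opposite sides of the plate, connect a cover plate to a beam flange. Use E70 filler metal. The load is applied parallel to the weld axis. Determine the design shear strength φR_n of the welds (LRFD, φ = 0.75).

φR_n ≈ 62.6 kip

E70XX → F_EXX = 70 ksi.
Effective throat t_e = 0.707 × 0.3125 = 0.2209 in.
Total length L = 9 in; A_we = 0.2209 × 9 = 1.988 in².
F_nw = 0.6 F_EXX = 0.6 × 70 = 42 ksi.
φR_n = 0.75 × 42 × 1.988 = 62.64 kip.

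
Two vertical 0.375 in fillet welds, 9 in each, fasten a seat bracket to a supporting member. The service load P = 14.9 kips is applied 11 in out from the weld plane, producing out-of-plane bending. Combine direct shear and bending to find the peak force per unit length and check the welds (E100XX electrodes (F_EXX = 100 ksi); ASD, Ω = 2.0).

L_w = 2 × 9 = 18 in; section modulus (unit throat) S = 2 × L²/6 = 27 in².
Direct shear f_v = P/L_w = 14.9/18 = 0.8278 kip/in.
Moment M = P × e = 14.9 × 11 = 163.9 kip·in; bending f_b = M/S = 6.07 kip/in.
f_max = √(f_v² + f_b²) = √(0.8278² + 6.07²) = 6.127 kip/in.
r_n/Ω = (1/2.0) × 0.6 × 100 × (0.707 × 0.375) = 7.954 kip/in → adequate.

f_max ≈ 6.13 kip/in; adequate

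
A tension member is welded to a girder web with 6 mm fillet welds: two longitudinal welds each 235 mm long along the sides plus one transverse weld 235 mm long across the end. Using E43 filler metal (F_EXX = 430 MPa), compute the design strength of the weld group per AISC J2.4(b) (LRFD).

φR_n ≈ 617 kN

t_e = 0.707 × 6 = 4.242 mm.
R_nwl = 0.6 × 430 × 4.242 × 470 × 10⁻³ = 514.4 kN (longitudinal, 2 welds).
R_nwt = 0.6 × 430 × 4.242 × 235 × 10⁻³ = 257.2 kN (transverse, base value).
(i) R_nwl + R_nwt = 771.6 kN; (ii) 0.85 R_nwl + 1.5 R_nwt = 823 kN.
R_n = max = 823 kN [governs: (ii)]; φR_n = 617.3 kN.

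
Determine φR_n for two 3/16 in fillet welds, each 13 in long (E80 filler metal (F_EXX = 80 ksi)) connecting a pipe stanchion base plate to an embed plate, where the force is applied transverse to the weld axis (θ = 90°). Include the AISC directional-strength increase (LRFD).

t_e = 0.707 × 0.1875 = 0.1326 in; A_we = 0.1326 × 26 = 3.447 in².
Directional factor: 1.0 + 0.5 sin^1.5(90°) = 1.5.
F_nw = 0.6 × 80 × 1.5 = 72 ksi.
φR_n = 0.75 × 72 × 3.447 = 186.1 kip.

φR_n ≈ 186 kip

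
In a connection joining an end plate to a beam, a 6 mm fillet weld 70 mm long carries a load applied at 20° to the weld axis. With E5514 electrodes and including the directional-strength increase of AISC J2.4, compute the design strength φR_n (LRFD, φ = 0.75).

E55XX → F_EXX = 550 MPa.
t_e = 0.707 × 6 = 4.242 mm; A_we = 4.242 × 70 = 296.9 mm².
Directional factor: 1.0 + 0.5 sin^1.5(20°) = 1.1.
F_nw = 0.6 × 550 × 1.1 = 363 MPa.
φR_n = 0.75 × 363 × 296.9 × 10⁻³ = 80.84 kN.

φR_n ≈ 80.8 kN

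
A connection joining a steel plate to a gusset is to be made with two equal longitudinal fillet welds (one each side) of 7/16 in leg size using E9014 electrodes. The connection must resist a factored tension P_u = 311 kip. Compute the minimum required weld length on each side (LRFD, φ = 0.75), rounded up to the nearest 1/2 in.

L = 12.5 in on each side

E90XX → F_EXX = 90 ksi.
Throat t_e = 0.707 × 0.4375 = 0.3093 in.
φr_n = 0.75 × 0.6 × 90 × 0.3093 = 12.53 kip/in.
L_req = P_u / φr_n = 311 / 12.53 = 24.83 in total.
Per side: 24.83 / 2 = 12.41 in.
Round up → use L = 12.5 in on each side.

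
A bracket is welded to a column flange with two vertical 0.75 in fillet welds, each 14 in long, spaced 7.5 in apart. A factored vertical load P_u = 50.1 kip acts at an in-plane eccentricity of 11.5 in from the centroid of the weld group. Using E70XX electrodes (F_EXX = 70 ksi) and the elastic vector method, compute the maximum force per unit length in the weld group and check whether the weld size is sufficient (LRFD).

f_max ≈ 6.42 kip/in; adequate

Total weld length L_w = 28 in. Treat welds as unit-width lines.
Polar moment about centroid: J = 2[d³/12 + d(b/2)²] = 2[14³/12 + 14×3.75²] = 851.1 in³.
Direct shear f_v = P/L_w = 50.1 / 28 = 1.789 kip/in (vertical).
Torsion M = P·e = 50.1 × 11.5 = 576.15 kip·in.
Critical point at (x, y) = (3.75, 7) from centroid. f_tx = M·y/J = 4.739 kip/in; f_ty = M·x/J = 2.539 kip/in.
Resultant f_max = √[f_tx² + (f_v + f_ty)²] = √[4.739² + (1.789 + 2.539)²] = 6.418 kip/in.
Capacity per unit length: φr_n = 0.75 × 0.6 × 70 × (0.707 × 0.75) = 16.7 kip/in.
6.418 ≤ 16.7 → adequate.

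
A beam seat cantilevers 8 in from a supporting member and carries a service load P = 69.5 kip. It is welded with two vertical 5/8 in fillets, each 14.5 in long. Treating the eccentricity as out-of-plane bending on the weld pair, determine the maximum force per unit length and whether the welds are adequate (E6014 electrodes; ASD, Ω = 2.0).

f_max ≈ 8.29 kip/in; NOT adequate

E60XX → F_EXX = 60 ksi.
L_w = 2 × 14.5 = 29 in; section modulus (unit throat) S = 2 × L²/6 = 70.08 in².
Direct shear f_v = P/L_w = 69.5/29 = 2.397 kip/in.
Moment M = P × e = 69.5 × 8 = 556 kip·in; bending f_b = M/S = 7.933 kip/in.
f_max = √(f_v² + f_b²) = √(2.397² + 7.933²) = 8.287 kip/in.
r_n/Ω = (1/2.0) × 0.6 × 60 × (0.707 × 0.625) = 7.954 kip/in → NOT adequate.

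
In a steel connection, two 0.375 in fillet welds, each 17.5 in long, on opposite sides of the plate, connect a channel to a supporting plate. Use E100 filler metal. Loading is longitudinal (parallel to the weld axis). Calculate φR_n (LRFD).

E100XX → F_EXX = 100 ksi.
Effective throat t_e = 0.707 × 0.375 = 0.2651 in.
Total length L = 35 in; A_we = 0.2651 × 35 = 9.279 in².
F_nw = 0.6 F_EXX = 0.6 × 100 = 60 ksi.
φR_n = 0.75 × 60 × 9.279 = 417.6 kip.

φR_n ≈ 418 kip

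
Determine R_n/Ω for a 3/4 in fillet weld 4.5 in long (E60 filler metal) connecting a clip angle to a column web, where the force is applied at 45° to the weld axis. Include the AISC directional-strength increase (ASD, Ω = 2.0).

R_n/Ω ≈ 55.7 kips

E60XX → F_EXX = 60 ksi.
t_e = 0.707 × 0.75 = 0.5302 in; A_we = 0.5302 × 4.5 = 2.386 in².
Directional factor: 1.0 + 0.5 sin^1.5(45°) = 1.297.
F_nw = 0.6 × 60 × 1.297 = 46.7 ksi.
R_n/Ω = (46.7 × 2.386) / 2.0 = 55.72 kips.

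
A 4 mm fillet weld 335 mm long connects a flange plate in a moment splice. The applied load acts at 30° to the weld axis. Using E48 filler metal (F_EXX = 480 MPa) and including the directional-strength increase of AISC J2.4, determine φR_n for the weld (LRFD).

t_e = 0.707 × 4 = 2.828 mm; A_we = 2.828 × 335 = 947.4 mm².
Directional factor: 1.0 + 0.5 sin^1.5(30°) = 1.177.
F_nw = 0.6 × 480 × 1.177 = 338.9 MPa.
φR_n = 0.75 × 338.9 × 947.4 × 10⁻³ = 240.8 kN.

φR_n ≈ 241 kN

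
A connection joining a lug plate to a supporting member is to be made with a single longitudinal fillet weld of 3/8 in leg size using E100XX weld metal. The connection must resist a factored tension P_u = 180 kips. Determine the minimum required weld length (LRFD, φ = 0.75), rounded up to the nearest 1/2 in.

L = 15.5 in

E100XX → F_EXX = 100 ksi.
Throat t_e = 0.707 × 0.375 = 0.2651 in.
φr_n = 0.75 × 0.6 × 100 × 0.2651 = 11.93 kips/in.
L_req = P_u / φr_n = 180 / 11.93 = 15.09 in total.
Round up → use L = 15.5 in.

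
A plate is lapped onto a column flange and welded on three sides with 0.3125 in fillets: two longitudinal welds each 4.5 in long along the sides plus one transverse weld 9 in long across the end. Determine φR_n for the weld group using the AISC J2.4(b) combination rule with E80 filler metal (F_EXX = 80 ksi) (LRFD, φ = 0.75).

t_e = 0.707 × 0.3125 = 0.2209 in.
R_nwl = 0.6 × 80 × 0.2209 × 9 = 95.44 kips (longitudinal, 2 welds).
R_nwt = 0.6 × 80 × 0.2209 × 9 = 95.44 kips (transverse, base value).
(i) R_nwl + R_nwt = 190.9 kips; (ii) 0.85 R_nwl + 1.5 R_nwt = 224.3 kips.
R_n = max = 224.3 kips [governs: (ii)]; φR_n = 168.2 kips.

φR_n ≈ 168 kips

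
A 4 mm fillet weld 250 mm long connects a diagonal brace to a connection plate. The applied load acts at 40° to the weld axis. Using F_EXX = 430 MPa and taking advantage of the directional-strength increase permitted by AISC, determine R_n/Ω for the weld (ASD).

R_n/Ω ≈ 115 kN

t_e = 0.707 × 4 = 2.828 mm; A_we = 2.828 × 250 = 707 mm².
Directional factor: 1.0 + 0.5 sin^1.5(40°) = 1.258.
F_nw = 0.6 × 430 × 1.258 = 324.5 MPa.
R_n/Ω = (324.5 × 707) / 2.0 × 10⁻³ = 114.7 kN.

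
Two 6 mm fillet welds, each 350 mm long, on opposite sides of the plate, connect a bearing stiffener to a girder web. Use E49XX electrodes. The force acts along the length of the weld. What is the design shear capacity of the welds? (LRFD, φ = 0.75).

φR_n ≈ 655 kN

E49XX → F_EXX = 490 MPa.
Effective throat t_e = 0.707 × 6 = 4.242 mm.
Total length L = 700 mm; A_we = 4.242 × 700 = 2969 mm².
F_nw = 0.6 F_EXX = 0.6 × 490 = 294 MPa.
φR_n = 0.75 × 294 × 2969 × 10⁻³ = 654.8 kN.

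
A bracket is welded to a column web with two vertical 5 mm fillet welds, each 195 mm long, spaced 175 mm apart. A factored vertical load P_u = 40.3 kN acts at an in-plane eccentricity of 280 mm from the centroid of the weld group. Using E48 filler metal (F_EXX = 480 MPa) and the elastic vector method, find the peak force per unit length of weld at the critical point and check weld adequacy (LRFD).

f_max ≈ 426 N/mm; adequate

Total weld length L_w = 390 mm. Treat welds as unit-width lines.
Polar moment about centroid: J = 2[d³/12 + d(b/2)²] = 2[195³/12 + 195×87.5²] = 4222000 mm³.
Direct shear f_v = P/L_w = 40.3×10³ / 390 = 103.3 N/mm (vertical).
Torsion M = P·e = 40.3×10³ × 280 = 11284000 N·mm.
Critical point at (x, y) = (87.5, 97.5) from centroid. f_tx = M·y/J = 260.6 N/mm; f_ty = M·x/J = 233.9 N/mm.
Resultant f_max = √[f_tx² + (f_v + f_ty)²] = √[260.6² + (103.3 + 233.9)²] = 426.2 N/mm.
Capacity per unit length: φr_n = 0.75 × 0.6 × 480 × (0.707 × 5) = 763.6 N/mm.
426.2 ≤ 763.6 → adequate.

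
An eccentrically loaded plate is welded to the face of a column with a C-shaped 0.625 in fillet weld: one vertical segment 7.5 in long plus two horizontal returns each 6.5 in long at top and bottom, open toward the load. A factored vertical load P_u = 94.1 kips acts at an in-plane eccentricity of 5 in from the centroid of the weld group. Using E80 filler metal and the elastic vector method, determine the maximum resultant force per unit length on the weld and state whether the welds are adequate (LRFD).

E80XX → F_EXX = 80 ksi.
Total weld length L_w = 20.5 in. Treat welds as unit-width lines.
Centroid: x̄ = 2×6.5×3.25 / 20.5 = 2.061 in from the vertical weld.
Polar moment about centroid: J = I_x + I_y = [7.5³/12 + 2×6.5×3.75²] + [7.5×2.061² + 2(6.5³/12 + 6.5×1.189²)] = 314 in³.
Direct shear f_v = P/L_w = 94.1 / 20.5 = 4.59 kip/in (vertical).
Torsion M = P·e = 94.1 × 5 = 470.5 kip·in.
Critical point at (x, y) = (4.439, 3.75) from centroid. f_tx = M·y/J = 5.619 kip/in; f_ty = M·x/J = 6.652 kip/in.
Resultant f_max = √[f_tx² + (f_v + f_ty)²] = √[5.619² + (4.59 + 6.652)²] = 12.57 kip/in.
Capacity per unit length: φr_n = 0.75 × 0.6 × 80 × (0.707 × 0.625) = 15.91 kip/in.
12.57 ≤ 15.91 → adequate.

f_max ≈ 12.6 kip/in; adequate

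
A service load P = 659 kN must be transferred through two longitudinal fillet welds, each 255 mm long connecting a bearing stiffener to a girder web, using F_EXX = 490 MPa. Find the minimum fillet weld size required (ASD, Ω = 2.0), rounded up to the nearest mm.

w = 13 mm

Total weld length L = 510 mm.
Required throat t_e = P × Ω / (0.6 F_EXX × L) = 659 × 2.0 / (0.6 × 490 × 510 × 10⁻³) = 8.79 mm.
Required leg w = t_e / 0.707 = 12.43 mm → use 13 mm.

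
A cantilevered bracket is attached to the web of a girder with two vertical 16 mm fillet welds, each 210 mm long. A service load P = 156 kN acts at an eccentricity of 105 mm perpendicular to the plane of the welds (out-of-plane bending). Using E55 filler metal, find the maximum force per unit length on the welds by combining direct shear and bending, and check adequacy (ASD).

f_max ≈ 1170 N/mm; adequate

E55XX → F_EXX = 550 MPa.
L_w = 2 × 210 = 420 mm; section modulus (unit throat) S = 2 × L²/6 = 14700 mm².
Direct shear f_v = P/L_w = 156×10³/420 = 371.4 N/mm.
Moment M = P × e = 156×10³ × 105 = 16380000 N·mm; bending f_b = M/S = 1114 N/mm.
f_max = √(f_v² + f_b²) = √(371.4² + 1114²) = 1175 N/mm.
r_n/Ω = (1/2.0) × 0.6 × 550 × (0.707 × 16) = 1866 N/mm → adequate.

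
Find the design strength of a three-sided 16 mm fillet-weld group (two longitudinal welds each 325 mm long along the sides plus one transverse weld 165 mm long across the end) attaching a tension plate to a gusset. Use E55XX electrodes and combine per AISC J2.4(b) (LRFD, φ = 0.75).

E55XX → F_EXX = 550 MPa.
t_e = 0.707 × 16 = 11.31 mm.
R_nwl = 0.6 × 550 × 11.31 × 650 × 10⁻³ = 2426 kN (longitudinal, 2 welds).
R_nwt = 0.6 × 550 × 11.31 × 165 × 10⁻³ = 615.9 kN (transverse, base value).
(i) R_nwl + R_nwt = 3042 kN; (ii) 0.85 R_nwl + 1.5 R_nwt = 2986 kN.
R_n = max = 3042 kN [governs: (i)]; φR_n = 2282 kN.

φR_n ≈ 2280 kN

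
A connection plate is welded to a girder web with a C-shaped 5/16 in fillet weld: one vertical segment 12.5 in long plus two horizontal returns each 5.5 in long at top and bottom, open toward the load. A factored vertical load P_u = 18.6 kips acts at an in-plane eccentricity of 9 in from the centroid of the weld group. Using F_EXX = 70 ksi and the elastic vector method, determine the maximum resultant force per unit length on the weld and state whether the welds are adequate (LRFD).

Total weld length L_w = 23.5 in. Treat welds as unit-width lines.
Centroid: x̄ = 2×5.5×2.75 / 23.5 = 1.287 in from the vertical weld.
Polar moment about centroid: J = I_x + I_y = [12.5³/12 + 2×5.5×6.25²] + [12.5×1.287² + 2(5.5³/12 + 5.5×1.463²)] = 664.4 in³.
Direct shear f_v = P/L_w = 18.6 / 23.5 = 0.7915 kip/in (vertical).
Torsion M = P·e = 18.6 × 9 = 167.4 kip·in.
Critical point at (x, y) = (4.213, 6.25) from centroid. f_tx = M·y/J = 1.575 kip/in; f_ty = M·x/J = 1.061 kip/in.
Resultant f_max = √[f_tx² + (f_v + f_ty)²] = √[1.575² + (0.7915 + 1.061)²] = 2.432 kip/in.
Capacity per unit length: φr_n = 0.75 × 0.6 × 70 × (0.707 × 0.3125) = 6.96 kip/in.
2.432 ≤ 6.96 → adequate.

f_max ≈ 2.43 kip/in; adequate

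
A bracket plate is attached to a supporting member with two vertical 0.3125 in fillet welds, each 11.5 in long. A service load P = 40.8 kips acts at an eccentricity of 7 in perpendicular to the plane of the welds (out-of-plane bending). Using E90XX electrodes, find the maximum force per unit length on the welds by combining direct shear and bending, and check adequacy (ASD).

E90XX → F_EXX = 90 ksi.
L_w = 2 × 11.5 = 23 in; section modulus (unit throat) S = 2 × L²/6 = 44.08 in².
Direct shear f_v = P/L_w = 40.8/23 = 1.774 kip/in.
Moment M = P × e = 40.8 × 7 = 285.6 kip·in; bending f_b = M/S = 6.479 kip/in.
f_max = √(f_v² + f_b²) = √(1.774² + 6.479²) = 6.717 kip/in.
r_n/Ω = (1/2.0) × 0.6 × 90 × (0.707 × 0.3125) = 5.965 kip/in → NOT adequate.

f_max ≈ 6.72 kip/in; NOT adequate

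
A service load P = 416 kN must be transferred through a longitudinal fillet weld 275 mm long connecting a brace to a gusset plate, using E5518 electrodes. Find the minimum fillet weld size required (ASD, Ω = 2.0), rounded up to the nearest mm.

w = 13 mm

E55XX → F_EXX = 550 MPa.
Total weld length L = 275 mm.
Required throat t_e = P × Ω / (0.6 F_EXX × L) = 416 × 2.0 / (0.6 × 550 × 275 × 10⁻³) = 9.168 mm.
Required leg w = t_e / 0.707 = 12.97 mm → use 13 mm.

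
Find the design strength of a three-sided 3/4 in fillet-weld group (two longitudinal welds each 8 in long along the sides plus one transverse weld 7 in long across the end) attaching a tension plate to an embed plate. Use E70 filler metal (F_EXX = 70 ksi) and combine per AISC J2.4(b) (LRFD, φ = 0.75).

φR_n ≈ 403 kips

t_e = 0.707 × 0.75 = 0.5302 in.
R_nwl = 0.6 × 70 × 0.5302 × 16 = 356.3 kips (longitudinal, 2 welds).
R_nwt = 0.6 × 70 × 0.5302 × 7 = 155.9 kips (transverse, base value).
(i) R_nwl + R_nwt = 512.2 kips; (ii) 0.85 R_nwl + 1.5 R_nwt = 536.7 kips.
R_n = max = 536.7 kips [governs: (ii)]; φR_n = 402.5 kips.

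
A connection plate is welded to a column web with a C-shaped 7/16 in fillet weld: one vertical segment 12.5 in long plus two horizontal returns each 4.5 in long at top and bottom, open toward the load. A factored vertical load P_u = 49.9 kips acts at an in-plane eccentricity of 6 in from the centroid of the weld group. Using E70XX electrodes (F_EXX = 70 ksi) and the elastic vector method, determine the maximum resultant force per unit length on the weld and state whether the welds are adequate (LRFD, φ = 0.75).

Total weld length L_w = 21.5 in. Treat welds as unit-width lines.
Centroid: x̄ = 2×4.5×2.25 / 21.5 = 0.9419 in from the vertical weld.
Polar moment about centroid: J = I_x + I_y = [12.5³/12 + 2×4.5×6.25²] + [12.5×0.9419² + 2(4.5³/12 + 4.5×1.308²)] = 556 in³.
Direct shear f_v = P/L_w = 49.9 / 21.5 = 2.321 kip/in (vertical).
Torsion M = P·e = 49.9 × 6 = 299.4 kip·in.
Critical point at (x, y) = (3.558, 6.25) from centroid. f_tx = M·y/J = 3.366 kip/in; f_ty = M·x/J = 1.916 kip/in.
Resultant f_max = √[f_tx² + (f_v + f_ty)²] = √[3.366² + (2.321 + 1.916)²] = 5.411 kip/in.
Capacity per unit length: φr_n = 0.75 × 0.6 × 70 × (0.707 × 0.4375) = 9.743 kip/in.
5.411 ≤ 9.743 → adequate.

f_max ≈ 5.41 kip/in; adequate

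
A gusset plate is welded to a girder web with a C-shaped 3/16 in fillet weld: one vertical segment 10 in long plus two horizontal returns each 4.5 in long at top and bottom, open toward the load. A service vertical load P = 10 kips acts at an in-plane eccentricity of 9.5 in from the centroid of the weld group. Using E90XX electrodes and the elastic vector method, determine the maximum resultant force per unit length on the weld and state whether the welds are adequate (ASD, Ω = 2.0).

E90XX → F_EXX = 90 ksi.
Total weld length L_w = 19 in. Treat welds as unit-width lines.
Centroid: x̄ = 2×4.5×2.25 / 19 = 1.066 in from the vertical weld.
Polar moment about centroid: J = I_x + I_y = [10³/12 + 2×4.5×5²] + [10×1.066² + 2(4.5³/12 + 4.5×1.184²)] = 347.5 in³.
Direct shear f_v = P/L_w = 10 / 19 = 0.5263 kip/in (vertical).
Torsion M = P·e = 10 × 9.5 = 95 kip·in.
Critical point at (x, y) = (3.434, 5) from centroid. f_tx = M·y/J = 1.367 kip/in; f_ty = M·x/J = 0.9388 kip/in.
Resultant f_max = √[f_tx² + (f_v + f_ty)²] = √[1.367² + (0.5263 + 0.9388)²] = 2.004 kip/in.
Capacity per unit length: r_n/Ω = (1/2.0) × 0.6 × 90 × (0.707 × 0.1875) = 3.579 kip/in.
2.004 ≤ 3.579 → adequate.

f_max ≈ 2 kip/in; adequate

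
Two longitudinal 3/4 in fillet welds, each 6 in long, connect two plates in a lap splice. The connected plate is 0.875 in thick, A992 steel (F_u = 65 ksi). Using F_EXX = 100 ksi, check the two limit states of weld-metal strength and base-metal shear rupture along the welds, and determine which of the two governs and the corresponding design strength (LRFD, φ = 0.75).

φR_n ≈ 286 kips (weld metal governs)

t_e = 0.707 × 0.75 = 0.5302 in; L = 12 in.
Weld metal: φR_n = 0.75 × 0.6 × 100 × 0.5302 × 12 = 286.3 kips.
Base metal (shear rupture): φR_n = 0.75 × 0.6 × 65 × 0.875 × 12 = 307.1 kips.
Governing: weld metal.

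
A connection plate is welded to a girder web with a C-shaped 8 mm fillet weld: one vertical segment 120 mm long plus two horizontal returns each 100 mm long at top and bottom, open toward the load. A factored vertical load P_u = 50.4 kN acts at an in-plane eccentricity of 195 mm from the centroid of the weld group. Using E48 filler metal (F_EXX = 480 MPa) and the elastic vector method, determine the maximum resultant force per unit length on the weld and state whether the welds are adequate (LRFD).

f_max ≈ 861 N/mm; adequate

Total weld length L_w = 320 mm. Treat welds as unit-width lines.
Centroid: x̄ = 2×100×50 / 320 = 31.25 mm from the vertical weld.
Polar moment about centroid: J = I_x + I_y = [120³/12 + 2×100×60²] + [120×31.25² + 2(100³/12 + 100×18.75²)] = 1218000 mm³.
Direct shear f_v = P/L_w = 50.4×10³ / 320 = 157.5 N/mm (vertical).
Torsion M = P·e = 50.4×10³ × 195 = 9828000 N·mm.
Critical point at (x, y) = (68.75, 60) from centroid. f_tx = M·y/J = 484.1 N/mm; f_ty = M·x/J = 554.7 N/mm.
Resultant f_max = √[f_tx² + (f_v + f_ty)²] = √[484.1² + (157.5 + 554.7)²] = 861.1 N/mm.
Capacity per unit length: φr_n = 0.75 × 0.6 × 480 × (0.707 × 8) = 1222 N/mm.
861.1 ≤ 1222 → adequate.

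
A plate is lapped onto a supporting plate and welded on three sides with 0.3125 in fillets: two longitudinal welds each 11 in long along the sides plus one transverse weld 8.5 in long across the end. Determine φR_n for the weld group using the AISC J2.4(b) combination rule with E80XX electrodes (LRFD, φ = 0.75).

φR_n ≈ 250 kip

E80XX → F_EXX = 80 ksi.
t_e = 0.707 × 0.3125 = 0.2209 in.
R_nwl = 0.6 × 80 × 0.2209 × 22 = 233.3 kip (longitudinal, 2 welds).
R_nwt = 0.6 × 80 × 0.2209 × 8.5 = 90.14 kip (transverse, base value).
(i) R_nwl + R_nwt = 323.5 kip; (ii) 0.85 R_nwl + 1.5 R_nwt = 333.5 kip.
R_n = max = 333.5 kip [governs: (ii)]; φR_n = 250.1 kip.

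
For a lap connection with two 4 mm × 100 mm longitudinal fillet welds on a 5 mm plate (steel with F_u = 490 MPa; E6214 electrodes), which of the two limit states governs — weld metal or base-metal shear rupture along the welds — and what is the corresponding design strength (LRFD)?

E62XX → F_EXX = 620 MPa.
t_e = 0.707 × 4 = 2.828 mm; L = 200 mm.
Weld metal: φR_n = 0.75 × 0.6 × 620 × 2.828 × 200 × 10⁻³ = 157.8 kN.
Base metal (shear rupture): φR_n = 0.75 × 0.6 × 490 × 5 × 200 × 10⁻³ = 220.5 kN.
Governing: weld metal.

φR_n ≈ 158 kN (weld metal governs)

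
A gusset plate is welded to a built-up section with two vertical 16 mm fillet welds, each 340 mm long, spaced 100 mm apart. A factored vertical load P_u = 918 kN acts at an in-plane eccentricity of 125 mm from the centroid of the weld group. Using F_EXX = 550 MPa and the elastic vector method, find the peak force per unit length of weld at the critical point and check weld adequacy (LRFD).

f_max ≈ 3130 N/mm; NOT adequate

Total weld length L_w = 680 mm. Treat welds as unit-width lines.
Polar moment about centroid: J = 2[d³/12 + d(b/2)²] = 2[340³/12 + 340×50²] = 8251000 mm³.
Direct shear f_v = P/L_w = 918×10³ / 680 = 1350 N/mm (vertical).
Torsion M = P·e = 918×10³ × 125 = 114750000 N·mm.
Critical point at (x, y) = (50, 170) from centroid. f_tx = M·y/J = 2364 N/mm; f_ty = M·x/J = 695.4 N/mm.
Resultant f_max = √[f_tx² + (f_v + f_ty)²] = √[2364² + (1350 + 695.4)²] = 3126 N/mm.
Capacity per unit length: φr_n = 0.75 × 0.6 × 550 × (0.707 × 16) = 2800 N/mm.
3126 > 2800 → NOT adequate.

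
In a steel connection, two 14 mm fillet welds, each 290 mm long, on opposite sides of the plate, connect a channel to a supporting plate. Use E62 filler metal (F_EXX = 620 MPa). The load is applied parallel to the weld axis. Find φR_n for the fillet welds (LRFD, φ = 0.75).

Effective throat t_e = 0.707 × 14 = 9.898 mm.
Total length L = 580 mm; A_we = 9.898 × 580 = 5741 mm².
F_nw = 0.6 F_EXX = 0.6 × 620 = 372 MPa.
φR_n = 0.75 × 372 × 5741 × 10⁻³ = 1602 kN.

φR_n ≈ 1600 kN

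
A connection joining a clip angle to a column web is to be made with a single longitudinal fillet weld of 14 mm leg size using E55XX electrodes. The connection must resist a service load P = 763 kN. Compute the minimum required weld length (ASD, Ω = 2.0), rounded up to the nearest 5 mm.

E55XX → F_EXX = 550 MPa.
Throat t_e = 0.707 × 14 = 9.898 mm.
r_n/Ω = (0.6 × 550 × 9.898) / 2.0 = 1633 N/mm = 1.633 kN/mm.
L_req = P / (r_n/Ω) = 763 / 1.633 = 467.2 mm total.
Round up → use L = 470 mm.

L = 470 mm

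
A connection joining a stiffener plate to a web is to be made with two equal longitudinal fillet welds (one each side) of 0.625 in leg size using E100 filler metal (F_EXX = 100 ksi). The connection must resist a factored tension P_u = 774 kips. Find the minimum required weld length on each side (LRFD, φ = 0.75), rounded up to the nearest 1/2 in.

L = 19.5 in on each side

Throat t_e = 0.707 × 0.625 = 0.4419 in.
φr_n = 0.75 × 0.6 × 100 × 0.4419 = 19.88 kips/in.
L_req = P_u / φr_n = 774 / 19.88 = 38.93 in total.
Per side: 38.93 / 2 = 19.46 in.
Round up → use L = 19.5 in on each side.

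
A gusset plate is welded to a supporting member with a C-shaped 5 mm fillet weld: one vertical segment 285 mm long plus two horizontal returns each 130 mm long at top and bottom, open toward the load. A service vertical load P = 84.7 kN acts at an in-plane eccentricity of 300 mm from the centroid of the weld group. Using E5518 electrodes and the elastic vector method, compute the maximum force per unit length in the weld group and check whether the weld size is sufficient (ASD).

f_max ≈ 642 N/mm; NOT adequate

E55XX → F_EXX = 550 MPa.
Total weld length L_w = 545 mm. Treat welds as unit-width lines.
Centroid: x̄ = 2×130×65 / 545 = 31.01 mm from the vertical weld.
Polar moment about centroid: J = I_x + I_y = [285³/12 + 2×130×142.5²] + [285×31.01² + 2(130³/12 + 130×33.99²)] = 8149000 mm³.
Direct shear f_v = P/L_w = 84.7×10³ / 545 = 155.4 N/mm (vertical).
Torsion M = P·e = 84.7×10³ × 300 = 25410000 N·mm.
Critical point at (x, y) = (98.99, 142.5) from centroid. f_tx = M·y/J = 444.3 N/mm; f_ty = M·x/J = 308.7 N/mm.
Resultant f_max = √[f_tx² + (f_v + f_ty)²] = √[444.3² + (155.4 + 308.7)²] = 642.5 N/mm.
Capacity per unit length: r_n/Ω = (1/2.0) × 0.6 × 550 × (0.707 × 5) = 583.3 N/mm.
642.5 > 583.3 → NOT adequate.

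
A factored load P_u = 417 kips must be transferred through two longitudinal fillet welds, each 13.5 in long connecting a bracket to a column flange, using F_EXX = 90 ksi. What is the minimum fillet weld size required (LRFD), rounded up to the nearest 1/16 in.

w = 9/16 in

Total weld length L = 27 in.
Required throat t_e = P_u / (φ × 0.6 F_EXX × L) = 417 / (0.75 × 0.6 × 90 × 27) = 0.3813 in.
Required leg w = t_e / 0.707 = 0.5394 in → use 9/16 in.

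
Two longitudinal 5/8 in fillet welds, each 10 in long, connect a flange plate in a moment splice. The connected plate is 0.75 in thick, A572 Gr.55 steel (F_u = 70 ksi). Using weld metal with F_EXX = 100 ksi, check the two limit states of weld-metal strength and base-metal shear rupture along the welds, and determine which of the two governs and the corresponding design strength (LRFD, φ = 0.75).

φR_n ≈ 398 kips (weld metal governs)

t_e = 0.707 × 0.625 = 0.4419 in; L = 20 in.
Weld metal: φR_n = 0.75 × 0.6 × 100 × 0.4419 × 20 = 397.7 kips.
Base metal (shear rupture): φR_n = 0.75 × 0.6 × 70 × 0.75 × 20 = 472.5 kips.
Governing: weld metal.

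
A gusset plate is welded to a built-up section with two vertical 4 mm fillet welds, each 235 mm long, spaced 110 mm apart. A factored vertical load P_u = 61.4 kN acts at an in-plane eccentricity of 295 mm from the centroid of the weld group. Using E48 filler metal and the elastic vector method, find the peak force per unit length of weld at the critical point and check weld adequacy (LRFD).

E48XX → F_EXX = 480 MPa.
Total weld length L_w = 470 mm. Treat welds as unit-width lines.
Polar moment about centroid: J = 2[d³/12 + d(b/2)²] = 2[235³/12 + 235×55²] = 3585000 mm³.
Direct shear f_v = P/L_w = 61.4×10³ / 470 = 130.6 N/mm (vertical).
Torsion M = P·e = 61.4×10³ × 295 = 18113000 N·mm.
Critical point at (x, y) = (55, 117.5) from centroid. f_tx = M·y/J = 593.7 N/mm; f_ty = M·x/J = 277.9 N/mm.
Resultant f_max = √[f_tx² + (f_v + f_ty)²] = √[593.7² + (130.6 + 277.9)²] = 720.7 N/mm.
Capacity per unit length: φr_n = 0.75 × 0.6 × 480 × (0.707 × 4) = 610.8 N/mm.
720.7 > 610.8 → NOT adequate.

f_max ≈ 721 N/mm; NOT adequate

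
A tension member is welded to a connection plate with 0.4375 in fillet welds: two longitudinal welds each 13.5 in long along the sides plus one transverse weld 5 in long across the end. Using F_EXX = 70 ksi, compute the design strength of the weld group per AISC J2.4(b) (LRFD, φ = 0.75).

t_e = 0.707 × 0.4375 = 0.3093 in.
R_nwl = 0.6 × 70 × 0.3093 × 27 = 350.8 kips (longitudinal, 2 welds).
R_nwt = 0.6 × 70 × 0.3093 × 5 = 64.96 kips (transverse, base value).
(i) R_nwl + R_nwt = 415.7 kips; (ii) 0.85 R_nwl + 1.5 R_nwt = 395.6 kips.
R_n = max = 415.7 kips [governs: (i)]; φR_n = 311.8 kips.

φR_n ≈ 312 kips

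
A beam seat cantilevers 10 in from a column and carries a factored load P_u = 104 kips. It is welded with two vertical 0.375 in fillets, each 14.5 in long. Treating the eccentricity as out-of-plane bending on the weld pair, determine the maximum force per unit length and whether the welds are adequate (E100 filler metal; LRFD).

f_max ≈ 15.3 kip/in; NOT adequate

E100XX → F_EXX = 100 ksi.
L_w = 2 × 14.5 = 29 in; section modulus (unit throat) S = 2 × L²/6 = 70.08 in².
Direct shear f_v = P/L_w = 104/29 = 3.586 kip/in.
Moment M = P × e = 104 × 10 = 1040 kip·in; bending f_b = M/S = 14.84 kip/in.
f_max = √(f_v² + f_b²) = √(3.586² + 14.84²) = 15.27 kip/in.
φr_n = 0.75 × 0.6 × 100 × (0.707 × 0.375) = 11.93 kip/in → NOT adequate.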